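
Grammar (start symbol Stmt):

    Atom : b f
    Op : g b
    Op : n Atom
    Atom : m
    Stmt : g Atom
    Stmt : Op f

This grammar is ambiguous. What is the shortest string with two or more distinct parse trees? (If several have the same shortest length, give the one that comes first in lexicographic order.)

g b f

length 2: no string has ≥2 trees
length 3: g b f has 2 parse trees

Two derivations of g b f:
  Stmt ⇒ g Atom ⇒ g b f
  Stmt ⇒ Op f ⇒ g b f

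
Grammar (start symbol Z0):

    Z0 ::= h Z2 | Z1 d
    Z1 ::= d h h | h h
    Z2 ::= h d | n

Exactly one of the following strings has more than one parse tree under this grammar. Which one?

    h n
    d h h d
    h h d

h h d

h n: 1 tree
d h h d: 1 tree
h h d: 2 trees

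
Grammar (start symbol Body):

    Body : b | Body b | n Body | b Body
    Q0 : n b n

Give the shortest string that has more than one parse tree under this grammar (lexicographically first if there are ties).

b b

length 1: no string has ≥2 trees
length 2: b b has 2 parse trees

Two derivations of b b:
  Body ⇒ Body b ⇒ b b
  Body ⇒ b Body ⇒ b b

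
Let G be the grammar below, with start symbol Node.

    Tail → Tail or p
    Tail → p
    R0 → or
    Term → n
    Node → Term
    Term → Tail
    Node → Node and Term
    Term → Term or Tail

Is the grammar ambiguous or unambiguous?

Witness: p or p

Derivation 1: Node ⇒ Term ⇒ Tail ⇒ Tail or p ⇒ p or p
Derivation 2: Node ⇒ Term ⇒ Term or Tail ⇒ Tail or Tail ⇒ p or Tail ⇒ p or p

Two distinct leftmost derivations for the same string.

Ambiguous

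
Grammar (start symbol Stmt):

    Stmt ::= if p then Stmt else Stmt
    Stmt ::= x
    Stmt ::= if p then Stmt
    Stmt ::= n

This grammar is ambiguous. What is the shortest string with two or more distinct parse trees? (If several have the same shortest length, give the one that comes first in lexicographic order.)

if p then if p then n else n

length 1: no string has ≥2 trees
length 4: no string has ≥2 trees
length 6: no string has ≥2 trees
length 7: no string has ≥2 trees
length 9: if p then if p then n else n has 2 parse trees

Two derivations of if p then if p then n else n:
  Stmt ⇒ if p then Stmt else Stmt ⇒ if p then if p then Stmt else Stmt ⇒ if p then if p then n else Stmt ⇒ if p then if p then n else n
  Stmt ⇒ if p then Stmt ⇒ if p then if p then Stmt else Stmt ⇒ if p then if p then n else Stmt ⇒ if p then if p then n else n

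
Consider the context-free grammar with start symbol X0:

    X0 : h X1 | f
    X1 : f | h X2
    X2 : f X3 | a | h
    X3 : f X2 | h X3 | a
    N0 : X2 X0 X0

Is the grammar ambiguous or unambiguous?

Unambiguous

Only X0, X1, X2, X3 are reachable from X0; ignoring the rest: The reachable rules are right-linear with at most one rule per (nonterminal, next-terminal) pair. Each input token forces the next rule, so parsing is deterministic.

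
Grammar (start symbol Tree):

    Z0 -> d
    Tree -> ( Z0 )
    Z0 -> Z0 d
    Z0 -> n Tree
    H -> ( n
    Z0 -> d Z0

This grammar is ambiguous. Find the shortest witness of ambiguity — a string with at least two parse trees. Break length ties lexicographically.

( d d )

length 3: no string has ≥2 trees
length 4: ( d d ) has 2 parse trees

Two derivations of ( d d ):
  Tree ⇒ ( Z0 ) ⇒ ( Z0 d ) ⇒ ( d d )
  Tree ⇒ ( Z0 ) ⇒ ( d Z0 ) ⇒ ( d d )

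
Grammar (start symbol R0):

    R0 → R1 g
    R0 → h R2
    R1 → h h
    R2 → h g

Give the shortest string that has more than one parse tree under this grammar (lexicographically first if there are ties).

length 3: h h g has 2 parse trees

Two derivations of h h g:
  R0 ⇒ R1 g ⇒ h h g
  R0 ⇒ h R2 ⇒ h h g

h h g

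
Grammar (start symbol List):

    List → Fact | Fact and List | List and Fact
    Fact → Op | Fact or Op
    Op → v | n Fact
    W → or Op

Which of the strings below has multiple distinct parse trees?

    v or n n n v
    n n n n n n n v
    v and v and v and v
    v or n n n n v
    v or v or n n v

v and v and v and v

v or n n n v: 1 tree
n n n n n n n v: 1 tree
v and v and v and v: 8 trees
v or n n n n v: 1 tree
v or v or n n v: 1 tree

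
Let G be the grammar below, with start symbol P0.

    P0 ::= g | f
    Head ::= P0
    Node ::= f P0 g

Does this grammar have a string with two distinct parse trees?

Only P0 is reachable from P0; ignoring the rest: Restricted to the reachable nonterminals, every rule has the form A → t or A → t B, and no two rules for the same A share a first terminal. The grammar encodes a DFA — one run per string.

Unambiguous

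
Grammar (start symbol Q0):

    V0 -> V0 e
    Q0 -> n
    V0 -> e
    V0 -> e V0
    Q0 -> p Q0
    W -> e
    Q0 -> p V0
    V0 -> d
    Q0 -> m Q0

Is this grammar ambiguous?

Ambiguous

Witness: p e e

Derivation 1: Q0 ⇒ p V0 ⇒ p V0 e ⇒ p e e
Derivation 2: Q0 ⇒ p V0 ⇒ p e V0 ⇒ p e e

Two distinct leftmost derivations for the same string.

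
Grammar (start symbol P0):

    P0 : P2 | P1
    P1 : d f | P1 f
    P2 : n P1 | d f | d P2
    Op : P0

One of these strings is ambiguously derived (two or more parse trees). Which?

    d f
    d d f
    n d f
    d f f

d f: 2 trees
d d f: 1 tree
n d f: 1 tree
d f f: 1 tree

d f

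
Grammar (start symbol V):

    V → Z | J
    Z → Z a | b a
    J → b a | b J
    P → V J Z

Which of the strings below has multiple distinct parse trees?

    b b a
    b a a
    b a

b a

b b a: 1 tree
b a a: 1 tree
b a: 2 trees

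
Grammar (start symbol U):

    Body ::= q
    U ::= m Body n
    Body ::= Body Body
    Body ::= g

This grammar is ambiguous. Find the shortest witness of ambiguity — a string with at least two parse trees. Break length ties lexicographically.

length 3: no string has ≥2 trees
length 4: no string has ≥2 trees
length 5: m g g g n has 2 parse trees

Two derivations of m g g g n:
  U ⇒ m Body n ⇒ m Body Body n ⇒ m Body Body Body n ⇒ m g Body Body n ⇒ m g g Body n ⇒ m g g g n
  U ⇒ m Body n ⇒ m Body Body n ⇒ m g Body n ⇒ m g Body Body n ⇒ m g g Body n ⇒ m g g g n

m g g g n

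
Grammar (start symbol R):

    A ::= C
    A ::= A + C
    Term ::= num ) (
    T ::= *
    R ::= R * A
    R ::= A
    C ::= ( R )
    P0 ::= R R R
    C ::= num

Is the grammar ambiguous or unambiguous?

Unambiguous

(T, P0, Term are unreachable from R, so their rules don't affect L(R).) This is a standard precedence ladder (R over A over C), with each level left-recursive on its own operator ('*' at R, '+' at A). That structure is LR(1), hence unambiguous.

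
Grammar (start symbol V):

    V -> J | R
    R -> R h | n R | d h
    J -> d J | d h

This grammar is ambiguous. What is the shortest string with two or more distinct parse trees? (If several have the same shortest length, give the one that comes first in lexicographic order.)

length 2: d h has 2 parse trees

Two derivations of d h:
  V ⇒ J ⇒ d h
  V ⇒ R ⇒ d h

d h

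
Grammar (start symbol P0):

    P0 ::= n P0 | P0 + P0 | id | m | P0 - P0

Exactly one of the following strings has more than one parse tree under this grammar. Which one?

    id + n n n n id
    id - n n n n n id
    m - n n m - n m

m - n n m - n m

id + n n n n id: 1 tree
id - n n n n n id: 1 tree
m - n n m - n m: 4 trees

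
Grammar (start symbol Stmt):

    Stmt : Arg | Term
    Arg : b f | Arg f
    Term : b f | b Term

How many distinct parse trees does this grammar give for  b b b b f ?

Parse trees for b b b b f:
  [Stmt [Term b [Term b [Term b [Term b f]]]]]

1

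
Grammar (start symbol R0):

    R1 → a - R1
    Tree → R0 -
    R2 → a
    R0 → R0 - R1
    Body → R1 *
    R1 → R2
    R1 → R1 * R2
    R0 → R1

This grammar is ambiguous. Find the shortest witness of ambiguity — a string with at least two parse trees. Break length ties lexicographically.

length 1: no string has ≥2 trees
length 3: a - a has 2 parse trees

Two derivations of a - a:
  R0 ⇒ R0 - R1 ⇒ R1 - R1 ⇒ R2 - R1 ⇒ a - R1 ⇒ a - R2 ⇒ a - a
  R0 ⇒ R1 ⇒ a - R1 ⇒ a - R2 ⇒ a - a

a - a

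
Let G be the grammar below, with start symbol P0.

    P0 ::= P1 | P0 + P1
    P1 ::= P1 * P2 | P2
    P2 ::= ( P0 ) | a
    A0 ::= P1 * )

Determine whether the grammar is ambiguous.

Unambiguous

Only P0, P1, P2 are reachable from P0; ignoring the rest: P0 → P0 + P1 | P1  ;  P1 → P1 * P2 | P2  — a left-associative chain with P2 at the bottom. Each string factors uniquely by precedence.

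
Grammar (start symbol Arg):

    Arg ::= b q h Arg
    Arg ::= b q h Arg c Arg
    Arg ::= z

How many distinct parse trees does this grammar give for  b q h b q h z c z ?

Parse trees for b q h b q h z c z:
  [Arg b q h [Arg b q h [Arg z] c [Arg z]]]
  [Arg b q h [Arg b q h [Arg z]] c [Arg z]]

2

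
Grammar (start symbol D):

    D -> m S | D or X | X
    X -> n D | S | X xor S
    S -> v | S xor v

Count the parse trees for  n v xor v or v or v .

7

Parse trees for n v xor v or v or v:
  [D [D [D [X n [D [X [S [S v] xor v]]]]] or [X [S v]]] or [X [S v]]]
  [D [D [D [X n [D [X [X [S v]] xor [S v]]]]] or [X [S v]]] or [X [S v]]]
  [D [D [D [X [X n [D [X [S v]]]] xor [S v]]] or [X [S v]]] or [X [S v]]]
  [D [D [X n [D [D [X [S [S v] xor v]]] or [X [S v]]]]] or [X [S v]]]
  [D [D [X n [D [D [X [X [S v]] xor [S v]]] or [X [S v]]]]] or [X [S v]]]
  [D [X n [D [D [D [X [S [S v] xor v]]] or [X [S v]]] or [X [S v]]]]]
  [D [X n [D [D [D [X [X [S v]] xor [S v]]] or [X [S v]]] or [X [S v]]]]]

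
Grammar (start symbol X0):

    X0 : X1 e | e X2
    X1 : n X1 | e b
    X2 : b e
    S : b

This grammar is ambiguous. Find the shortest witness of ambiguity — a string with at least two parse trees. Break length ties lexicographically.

e b e

length 3: e b e has 2 parse trees

Two derivations of e b e:
  X0 ⇒ X1 e ⇒ e b e
  X0 ⇒ e X2 ⇒ e b e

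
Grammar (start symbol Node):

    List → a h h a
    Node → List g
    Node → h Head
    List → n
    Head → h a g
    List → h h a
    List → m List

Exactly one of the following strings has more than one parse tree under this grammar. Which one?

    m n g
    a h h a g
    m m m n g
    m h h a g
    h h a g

h h a g

m n g: 1 tree
a h h a g: 1 tree
m m m n g: 1 tree
m h h a g: 1 tree
h h a g: 2 trees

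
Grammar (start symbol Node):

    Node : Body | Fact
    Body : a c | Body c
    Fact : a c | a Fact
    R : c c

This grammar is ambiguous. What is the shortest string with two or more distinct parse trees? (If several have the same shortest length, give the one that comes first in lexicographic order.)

length 2: a c has 2 parse trees

Two derivations of a c:
  Node ⇒ Body ⇒ a c
  Node ⇒ Fact ⇒ a c

a c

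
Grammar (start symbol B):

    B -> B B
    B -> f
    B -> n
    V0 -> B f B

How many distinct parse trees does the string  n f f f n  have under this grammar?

Parse trees for n f f f n (showing first 6 of 14):
  [B [B n] [B [B f] [B [B f] [B [B f] [B n]]]]]
  [B [B n] [B [B f] [B [B [B f] [B f]] [B n]]]]
  [B [B n] [B [B [B f] [B f]] [B [B f] [B n]]]]
  [B [B n] [B [B [B f] [B [B f] [B f]]] [B n]]]
  [B [B n] [B [B [B [B f] [B f]] [B f]] [B n]]]
  [B [B [B n] [B f]] [B [B f] [B [B f] [B n]]]]

14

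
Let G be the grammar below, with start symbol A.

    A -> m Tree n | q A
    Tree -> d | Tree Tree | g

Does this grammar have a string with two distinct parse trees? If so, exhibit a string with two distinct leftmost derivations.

Ambiguous

Witness: m d d d n

Derivation 1: A ⇒ m Tree n ⇒ m Tree Tree n ⇒ m d Tree n ⇒ m d Tree Tree n ⇒ m d d Tree n ⇒ m d d d n
Derivation 2: A ⇒ m Tree n ⇒ m Tree Tree n ⇒ m Tree Tree Tree n ⇒ m d Tree Tree n ⇒ m d d Tree n ⇒ m d d d n

Two distinct leftmost derivations for the same string.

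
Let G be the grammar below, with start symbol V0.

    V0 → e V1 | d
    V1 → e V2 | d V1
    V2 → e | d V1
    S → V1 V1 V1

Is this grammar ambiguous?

(S is unreachable from V0, so its rules don't affect L(V0).) Restricted to the reachable nonterminals, every rule has the form A → t or A → t B, and no two rules for the same A share a first terminal. The grammar encodes a DFA — one run per string.

Unambiguous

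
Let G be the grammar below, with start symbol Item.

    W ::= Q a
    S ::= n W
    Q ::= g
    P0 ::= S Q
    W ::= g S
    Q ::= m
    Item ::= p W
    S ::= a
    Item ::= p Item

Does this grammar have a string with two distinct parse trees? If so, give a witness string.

Ambiguous

Witness: p g a

Derivation 1: Item ⇒ p W ⇒ p Q a ⇒ p g a
Derivation 2: Item ⇒ p W ⇒ p g S ⇒ p g a

Two distinct leftmost derivations for the same string.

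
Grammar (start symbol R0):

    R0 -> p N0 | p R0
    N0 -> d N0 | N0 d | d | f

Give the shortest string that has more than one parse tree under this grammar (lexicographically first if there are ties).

length 2: no string has ≥2 trees
length 3: p d d has 2 parse trees

Two derivations of p d d:
  R0 ⇒ p N0 ⇒ p d N0 ⇒ p d d
  R0 ⇒ p N0 ⇒ p N0 d ⇒ p d d

p d d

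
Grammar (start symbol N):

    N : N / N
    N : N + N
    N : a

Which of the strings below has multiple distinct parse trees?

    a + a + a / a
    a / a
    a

a + a + a / a: 5 trees
a / a: 1 tree
a: 1 tree

a + a + a / a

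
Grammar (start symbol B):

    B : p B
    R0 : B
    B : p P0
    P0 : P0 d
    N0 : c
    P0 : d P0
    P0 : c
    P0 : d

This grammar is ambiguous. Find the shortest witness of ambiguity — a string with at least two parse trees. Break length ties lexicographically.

p d d

length 2: no string has ≥2 trees
length 3: p d d has 2 parse trees

Two derivations of p d d:
  B ⇒ p P0 ⇒ p P0 d ⇒ p d d
  B ⇒ p P0 ⇒ p d P0 ⇒ p d d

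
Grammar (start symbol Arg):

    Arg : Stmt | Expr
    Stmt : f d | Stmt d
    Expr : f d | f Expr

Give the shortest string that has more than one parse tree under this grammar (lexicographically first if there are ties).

f d

length 2: f d has 2 parse trees

Two derivations of f d:
  Arg ⇒ Stmt ⇒ f d
  Arg ⇒ Expr ⇒ f d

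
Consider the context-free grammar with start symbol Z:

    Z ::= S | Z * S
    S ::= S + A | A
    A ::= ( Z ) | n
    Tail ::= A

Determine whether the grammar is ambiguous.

(Tail is unreachable from Z, so its rules don't affect L(Z).) Z → Z * S | S  ;  S → S + A | A  — a left-associative chain with A at the bottom. Each string factors uniquely by precedence.

Unambiguous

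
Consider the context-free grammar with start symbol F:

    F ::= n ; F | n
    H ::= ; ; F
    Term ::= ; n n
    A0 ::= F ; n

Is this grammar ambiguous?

Unambiguous

Only F is reachable from F; ignoring the rest: Right-recursive list with a separator: after each atom, whether the separator follows determines the rule. One parse per string.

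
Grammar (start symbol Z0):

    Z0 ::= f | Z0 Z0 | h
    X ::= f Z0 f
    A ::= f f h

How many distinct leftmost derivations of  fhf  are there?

Parse trees for fhf:
  [Z0 [Z0 f] [Z0 [Z0 h] [Z0 f]]]
  [Z0 [Z0 [Z0 f] [Z0 h]] [Z0 f]]

2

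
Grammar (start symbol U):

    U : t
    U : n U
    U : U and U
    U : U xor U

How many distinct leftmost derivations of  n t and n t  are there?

2

Parse trees for n t and n t:
  [U n [U [U t] and [U n [U t]]]]
  [U [U n [U t]] and [U n [U t]]]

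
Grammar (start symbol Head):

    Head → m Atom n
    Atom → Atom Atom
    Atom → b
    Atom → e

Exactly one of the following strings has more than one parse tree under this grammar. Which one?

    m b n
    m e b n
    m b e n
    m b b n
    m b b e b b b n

m b n: 1 tree
m e b n: 1 tree
m b e n: 1 tree
m b b n: 1 tree
m b b e b b b n: 42 trees

m b b e b b b n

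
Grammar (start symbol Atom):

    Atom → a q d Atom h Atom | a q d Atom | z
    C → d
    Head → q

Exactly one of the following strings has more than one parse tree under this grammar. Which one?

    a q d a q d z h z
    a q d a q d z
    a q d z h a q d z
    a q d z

a q d a q d z h z: 2 trees
a q d a q d z: 1 tree
a q d z h a q d z: 1 tree
a q d z: 1 tree

a q d a q d z h z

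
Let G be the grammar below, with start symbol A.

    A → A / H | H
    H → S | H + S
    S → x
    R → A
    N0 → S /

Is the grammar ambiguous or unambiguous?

Unambiguous

Only A, H, S are reachable from A; ignoring the rest: This is a standard precedence ladder (A over H over S), with each level left-recursive on its own operator ('/' at A, '+' at H). That structure is LR(1), hence unambiguous.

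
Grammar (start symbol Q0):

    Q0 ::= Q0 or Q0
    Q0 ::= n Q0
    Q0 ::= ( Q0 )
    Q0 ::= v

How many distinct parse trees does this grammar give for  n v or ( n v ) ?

Parse trees for n v or ( n v ):
  [Q0 [Q0 n [Q0 v]] or [Q0 ( [Q0 n [Q0 v]] )]]
  [Q0 n [Q0 [Q0 v] or [Q0 ( [Q0 n [Q0 v]] )]]]

2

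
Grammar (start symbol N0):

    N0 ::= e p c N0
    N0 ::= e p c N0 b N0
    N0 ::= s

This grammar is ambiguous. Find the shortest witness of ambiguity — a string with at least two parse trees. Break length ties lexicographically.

length 1: no string has ≥2 trees
length 4: no string has ≥2 trees
length 6: no string has ≥2 trees
length 7: no string has ≥2 trees
length 9: e p c e p c s b s has 2 parse trees

Two derivations of e p c e p c s b s:
  N0 ⇒ e p c N0 ⇒ e p c e p c N0 b N0 ⇒ e p c e p c s b N0 ⇒ e p c e p c s b s
  N0 ⇒ e p c N0 b N0 ⇒ e p c e p c N0 b N0 ⇒ e p c e p c s b N0 ⇒ e p c e p c s b s

e p c e p c s b s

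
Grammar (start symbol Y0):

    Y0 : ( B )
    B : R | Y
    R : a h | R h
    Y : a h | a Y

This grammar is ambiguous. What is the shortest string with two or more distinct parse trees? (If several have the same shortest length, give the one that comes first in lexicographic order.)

( a h )

length 4: ( a h ) has 2 parse trees

Two derivations of ( a h ):
  Y0 ⇒ ( B ) ⇒ ( R ) ⇒ ( a h )
  Y0 ⇒ ( B ) ⇒ ( Y ) ⇒ ( a h )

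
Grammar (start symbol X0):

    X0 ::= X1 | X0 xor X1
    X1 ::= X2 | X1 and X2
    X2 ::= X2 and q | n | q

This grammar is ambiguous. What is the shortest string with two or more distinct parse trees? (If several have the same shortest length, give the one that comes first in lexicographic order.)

length 1: no string has ≥2 trees
length 3: n and q has 2 parse trees

Two derivations of n and q:
  X0 ⇒ X1 ⇒ X2 ⇒ X2 and q ⇒ n and q
  X0 ⇒ X1 ⇒ X1 and X2 ⇒ X2 and X2 ⇒ n and X2 ⇒ n and q

n and q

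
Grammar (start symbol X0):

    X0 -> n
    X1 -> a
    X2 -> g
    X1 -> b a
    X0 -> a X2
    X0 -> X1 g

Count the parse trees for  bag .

Parse trees for bag:
  [X0 [X1 b a] g]

1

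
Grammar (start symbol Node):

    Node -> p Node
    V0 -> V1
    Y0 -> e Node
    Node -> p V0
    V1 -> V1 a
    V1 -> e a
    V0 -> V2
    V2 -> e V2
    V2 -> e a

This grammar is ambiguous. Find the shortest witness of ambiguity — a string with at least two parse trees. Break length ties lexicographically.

p e a

length 3: p e a has 2 parse trees

Two derivations of p e a:
  Node ⇒ p V0 ⇒ p V1 ⇒ p e a
  Node ⇒ p V0 ⇒ p V2 ⇒ p e a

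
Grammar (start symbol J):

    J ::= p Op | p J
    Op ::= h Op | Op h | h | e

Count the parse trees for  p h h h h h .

16

Parse trees for p h h h h h (showing first 6 of 16):
  [J p [Op h [Op h [Op h [Op h [Op h]]]]]]
  [J p [Op h [Op h [Op h [Op [Op h] h]]]]]
  [J p [Op h [Op h [Op [Op h [Op h]] h]]]]
  [J p [Op h [Op h [Op [Op [Op h] h] h]]]]
  [J p [Op h [Op [Op h [Op h [Op h]]] h]]]
  [J p [Op h [Op [Op h [Op [Op h] h]] h]]]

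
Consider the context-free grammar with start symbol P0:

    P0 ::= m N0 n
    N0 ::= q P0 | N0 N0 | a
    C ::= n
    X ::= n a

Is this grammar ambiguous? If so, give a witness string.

Ambiguous

Witness: m a a a n

Derivation 1: P0 ⇒ m N0 n ⇒ m N0 N0 n ⇒ m N0 N0 N0 n ⇒ m a N0 N0 n ⇒ m a a N0 n ⇒ m a a a n
Derivation 2: P0 ⇒ m N0 n ⇒ m N0 N0 n ⇒ m a N0 n ⇒ m a N0 N0 n ⇒ m a a N0 n ⇒ m a a a n

Two distinct leftmost derivations for the same string.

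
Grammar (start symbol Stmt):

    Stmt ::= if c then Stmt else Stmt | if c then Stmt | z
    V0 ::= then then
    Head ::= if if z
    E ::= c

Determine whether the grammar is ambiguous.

Witness: if c then if c then z else z

Derivation 1: Stmt ⇒ if c then Stmt else Stmt ⇒ if c then if c then Stmt else Stmt ⇒ if c then if c then z else Stmt ⇒ if c then if c then z else z
Derivation 2: Stmt ⇒ if c then Stmt ⇒ if c then if c then Stmt else Stmt ⇒ if c then if c then z else Stmt ⇒ if c then if c then z else z

Two distinct leftmost derivations for the same string.

Ambiguous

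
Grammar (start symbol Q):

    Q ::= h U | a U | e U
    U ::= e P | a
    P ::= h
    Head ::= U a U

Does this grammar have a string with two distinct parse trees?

Unambiguous

(Head is unreachable from Q, so its rules don't affect L(Q).) The reachable rules are right-linear with at most one rule per (nonterminal, next-terminal) pair. Each input token forces the next rule, so parsing is deterministic.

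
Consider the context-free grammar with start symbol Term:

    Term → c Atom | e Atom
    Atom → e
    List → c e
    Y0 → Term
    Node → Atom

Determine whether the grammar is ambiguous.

Unambiguous

(List, Y0, Node are unreachable from Term, so their rules don't affect L(Term).) Restricted to the reachable nonterminals, every rule has the form A → t or A → t B, and no two rules for the same A share a first terminal. The grammar encodes a DFA — one run per string.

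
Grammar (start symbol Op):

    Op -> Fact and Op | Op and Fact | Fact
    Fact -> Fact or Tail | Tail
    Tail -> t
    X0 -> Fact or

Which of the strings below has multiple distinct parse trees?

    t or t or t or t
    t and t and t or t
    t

t or t or t or t: 1 tree
t and t and t or t: 4 trees
t: 1 tree

t and t and t or t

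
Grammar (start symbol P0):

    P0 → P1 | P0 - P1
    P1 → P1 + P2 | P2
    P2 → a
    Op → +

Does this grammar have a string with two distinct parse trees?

Only P0, P1, P2 are reachable from P0; ignoring the rest: The grammar is stratified — P0 handles '-' (left-recursive), P1 handles '+', P2 atoms. Each operator has a fixed associativity and precedence level, so every string has one parse.

Unambiguous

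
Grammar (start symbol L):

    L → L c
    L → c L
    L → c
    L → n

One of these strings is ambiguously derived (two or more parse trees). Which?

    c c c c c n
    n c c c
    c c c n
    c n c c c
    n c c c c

c c c c c n: 1 tree
n c c c: 1 tree
c c c n: 1 tree
c n c c c: 4 trees
n c c c c: 1 tree

c n c c c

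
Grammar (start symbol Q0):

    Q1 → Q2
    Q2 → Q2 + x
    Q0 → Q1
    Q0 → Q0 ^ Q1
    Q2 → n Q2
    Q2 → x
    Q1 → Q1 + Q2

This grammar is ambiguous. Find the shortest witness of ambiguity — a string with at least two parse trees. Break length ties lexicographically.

length 1: no string has ≥2 trees
length 2: no string has ≥2 trees
length 3: x + x has 2 parse trees

Two derivations of x + x:
  Q0 ⇒ Q1 ⇒ Q2 ⇒ Q2 + x ⇒ x + x
  Q0 ⇒ Q1 ⇒ Q1 + Q2 ⇒ Q2 + Q2 ⇒ x + Q2 ⇒ x + x

x + x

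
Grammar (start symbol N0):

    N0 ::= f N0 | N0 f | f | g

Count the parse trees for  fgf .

2

Parse trees for fgf:
  [N0 f [N0 [N0 g] f]]
  [N0 [N0 f [N0 g]] f]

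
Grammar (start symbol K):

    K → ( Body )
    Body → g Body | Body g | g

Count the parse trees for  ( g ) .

1

Parse trees for ( g ):
  [K ( [Body g] )]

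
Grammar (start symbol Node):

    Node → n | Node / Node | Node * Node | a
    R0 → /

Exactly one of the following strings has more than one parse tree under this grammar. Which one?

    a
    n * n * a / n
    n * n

n * n * a / n

a: 1 tree
n * n * a / n: 5 trees
n * n: 1 tree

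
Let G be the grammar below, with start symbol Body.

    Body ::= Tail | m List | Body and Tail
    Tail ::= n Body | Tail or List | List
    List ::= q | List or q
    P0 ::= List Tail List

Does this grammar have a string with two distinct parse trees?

Ambiguous

Witness: q or q

Derivation 1: Body ⇒ Tail ⇒ Tail or List ⇒ List or List ⇒ q or List ⇒ q or q
Derivation 2: Body ⇒ Tail ⇒ List ⇒ List or q ⇒ q or q

Two distinct leftmost derivations for the same string.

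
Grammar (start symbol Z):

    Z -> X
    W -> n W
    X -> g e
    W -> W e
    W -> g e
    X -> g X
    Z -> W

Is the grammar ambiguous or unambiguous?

Witness: g e

Derivation 1: Z ⇒ X ⇒ g e
Derivation 2: Z ⇒ W ⇒ g e

Two distinct leftmost derivations for the same string.

Ambiguous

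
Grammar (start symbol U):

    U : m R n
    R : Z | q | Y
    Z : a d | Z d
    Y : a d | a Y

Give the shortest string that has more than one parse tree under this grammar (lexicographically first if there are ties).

length 3: no string has ≥2 trees
length 4: m a d n has 2 parse trees

Two derivations of m a d n:
  U ⇒ m R n ⇒ m Z n ⇒ m a d n
  U ⇒ m R n ⇒ m Y n ⇒ m a d n

m a d n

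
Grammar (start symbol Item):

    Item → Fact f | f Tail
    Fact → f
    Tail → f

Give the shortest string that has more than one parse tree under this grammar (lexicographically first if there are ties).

f f

length 2: f f has 2 parse trees

Two derivations of f f:
  Item ⇒ Fact f ⇒ f f
  Item ⇒ f Tail ⇒ f f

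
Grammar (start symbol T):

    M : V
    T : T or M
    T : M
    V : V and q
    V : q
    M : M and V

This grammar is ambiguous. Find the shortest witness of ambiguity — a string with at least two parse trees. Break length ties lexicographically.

length 1: no string has ≥2 trees
length 3: q and q has 2 parse trees

Two derivations of q and q:
  T ⇒ M ⇒ V ⇒ V and q ⇒ q and q
  T ⇒ M ⇒ M and V ⇒ V and V ⇒ q and V ⇒ q and q

q and q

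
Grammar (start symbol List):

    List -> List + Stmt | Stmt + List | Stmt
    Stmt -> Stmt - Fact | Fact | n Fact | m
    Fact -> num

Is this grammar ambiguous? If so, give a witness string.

Ambiguous

Witness: m + m

Derivation 1: List ⇒ List + Stmt ⇒ Stmt + Stmt ⇒ m + Stmt ⇒ m + m
Derivation 2: List ⇒ Stmt + List ⇒ m + List ⇒ m + Stmt ⇒ m + m

Two distinct leftmost derivations for the same string.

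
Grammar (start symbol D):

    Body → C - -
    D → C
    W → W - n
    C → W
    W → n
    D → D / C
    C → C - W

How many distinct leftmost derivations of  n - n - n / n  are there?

4

Parse trees for n - n - n / n:
  [D [D [C [W [W [W n] - n] - n]]] / [C [W n]]]
  [D [D [C [C [W n]] - [W [W n] - n]]] / [C [W n]]]
  [D [D [C [C [W [W n] - n]] - [W n]]] / [C [W n]]]
  [D [D [C [C [C [W n]] - [W n]] - [W n]]] / [C [W n]]]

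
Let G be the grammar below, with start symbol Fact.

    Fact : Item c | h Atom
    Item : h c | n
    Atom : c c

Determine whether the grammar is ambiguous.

Ambiguous

Witness: h c c

Derivation 1: Fact ⇒ Item c ⇒ h c c
Derivation 2: Fact ⇒ h Atom ⇒ h c c

Two distinct leftmost derivations for the same string.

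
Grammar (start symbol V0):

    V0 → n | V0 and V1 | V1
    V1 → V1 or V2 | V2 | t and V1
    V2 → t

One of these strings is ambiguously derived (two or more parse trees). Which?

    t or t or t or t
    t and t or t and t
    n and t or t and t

t or t or t or t: 1 tree
t and t or t and t: 3 trees
n and t or t and t: 1 tree

t and t or t and t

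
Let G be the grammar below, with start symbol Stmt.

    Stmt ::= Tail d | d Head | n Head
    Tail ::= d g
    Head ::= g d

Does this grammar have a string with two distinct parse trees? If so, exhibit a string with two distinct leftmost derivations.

Witness: d g d

Derivation 1: Stmt ⇒ Tail d ⇒ d g d
Derivation 2: Stmt ⇒ d Head ⇒ d g d

Two distinct leftmost derivations for the same string.

Ambiguous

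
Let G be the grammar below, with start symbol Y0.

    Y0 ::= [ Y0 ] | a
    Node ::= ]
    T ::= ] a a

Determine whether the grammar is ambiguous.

Only Y0 is reachable from Y0; ignoring the rest: Each string is a nest of matched brackets around a single atom. An opening bracket forces the recursive rule; an atom forces the base rule.

Unambiguous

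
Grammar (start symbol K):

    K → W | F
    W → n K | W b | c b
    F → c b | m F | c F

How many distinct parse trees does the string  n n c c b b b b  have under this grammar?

Parse trees for n n c c b b b b:
  [K [W n [K [W [W [W [W n [K [F c [F c b]]]] b] b] b]]]]
  [K [W [W n [K [W [W [W n [K [F c [F c b]]]] b] b]]] b]]
  [K [W [W [W n [K [W [W n [K [F c [F c b]]]] b]]] b] b]]
  [K [W [W [W [W n [K [W n [K [F c [F c b]]]]]] b] b] b]]

4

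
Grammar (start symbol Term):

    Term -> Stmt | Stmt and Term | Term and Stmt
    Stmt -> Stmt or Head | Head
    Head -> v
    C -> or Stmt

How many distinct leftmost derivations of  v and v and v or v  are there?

4

Parse trees for v and v and v or v:
  [Term [Stmt [Head v]] and [Term [Stmt [Head v]] and [Term [Stmt [Stmt [Head v]] or [Head v]]]]]
  [Term [Stmt [Head v]] and [Term [Term [Stmt [Head v]]] and [Stmt [Stmt [Head v]] or [Head v]]]]
  [Term [Term [Stmt [Head v]] and [Term [Stmt [Head v]]]] and [Stmt [Stmt [Head v]] or [Head v]]]
  [Term [Term [Term [Stmt [Head v]]] and [Stmt [Head v]]] and [Stmt [Stmt [Head v]] or [Head v]]]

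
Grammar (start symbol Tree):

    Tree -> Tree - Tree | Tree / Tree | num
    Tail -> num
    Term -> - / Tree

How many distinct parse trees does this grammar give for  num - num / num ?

Parse trees for num - num / num:
  [Tree [Tree num] - [Tree [Tree num] / [Tree num]]]
  [Tree [Tree [Tree num] - [Tree num]] / [Tree num]]

2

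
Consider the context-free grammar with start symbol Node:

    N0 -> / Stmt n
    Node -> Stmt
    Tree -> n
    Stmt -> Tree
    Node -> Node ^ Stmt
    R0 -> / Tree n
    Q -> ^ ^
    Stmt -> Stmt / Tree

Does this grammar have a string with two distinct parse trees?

(R0, Q, N0 are unreachable from Node, so their rules don't affect L(Node).) This is a standard precedence ladder (Node over Stmt over Tree), with each level left-recursive on its own operator ('^' at Node, '/' at Stmt). That structure is LR(1), hence unambiguous.

Unambiguous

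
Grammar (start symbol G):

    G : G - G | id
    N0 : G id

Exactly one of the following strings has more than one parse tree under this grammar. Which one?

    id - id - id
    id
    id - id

id - id - id: 2 trees
id: 1 tree
id - id: 1 tree

id - id - id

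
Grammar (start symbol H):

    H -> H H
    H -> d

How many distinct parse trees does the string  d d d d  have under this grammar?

Parse trees for d d d d:
  [H [H d] [H [H d] [H [H d] [H d]]]]
  [H [H d] [H [H [H d] [H d]] [H d]]]
  [H [H [H d] [H d]] [H [H d] [H d]]]
  [H [H [H d] [H [H d] [H d]]] [H d]]
  [H [H [H [H d] [H d]] [H d]] [H d]]

5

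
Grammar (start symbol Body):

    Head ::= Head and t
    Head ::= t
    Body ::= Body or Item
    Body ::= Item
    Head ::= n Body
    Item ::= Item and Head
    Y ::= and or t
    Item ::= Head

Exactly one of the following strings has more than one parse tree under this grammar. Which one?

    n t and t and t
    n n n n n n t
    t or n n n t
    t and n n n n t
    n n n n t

n t and t and t

n t and t and t: 12 trees
n n n n n n t: 1 tree
t or n n n t: 1 tree
t and n n n n t: 1 tree
n n n n t: 1 tree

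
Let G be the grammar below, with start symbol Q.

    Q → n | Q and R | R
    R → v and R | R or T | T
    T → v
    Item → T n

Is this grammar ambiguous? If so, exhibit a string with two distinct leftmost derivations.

Ambiguous

Witness: v and v

Derivation 1: Q ⇒ Q and R ⇒ R and R ⇒ T and R ⇒ v and R ⇒ v and T ⇒ v and v
Derivation 2: Q ⇒ R ⇒ v and R ⇒ v and T ⇒ v and v

Two distinct leftmost derivations for the same string.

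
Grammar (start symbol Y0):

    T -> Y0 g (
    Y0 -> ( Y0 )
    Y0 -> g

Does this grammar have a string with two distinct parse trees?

Unambiguous

(T is unreachable from Y0, so its rules don't affect L(Y0).) Each string is a nest of matched brackets around a single atom. An opening bracket forces the recursive rule; an atom forces the base rule.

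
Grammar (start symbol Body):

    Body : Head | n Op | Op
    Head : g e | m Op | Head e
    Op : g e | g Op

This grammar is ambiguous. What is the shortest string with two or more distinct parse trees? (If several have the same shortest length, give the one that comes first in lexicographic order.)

length 2: g e has 2 parse trees

Two derivations of g e:
  Body ⇒ Head ⇒ g e
  Body ⇒ Op ⇒ g e

g e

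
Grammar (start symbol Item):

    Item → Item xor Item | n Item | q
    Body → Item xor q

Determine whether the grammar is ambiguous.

Ambiguous

Witness: n q xor q

Derivation 1: Item ⇒ Item xor Item ⇒ n Item xor Item ⇒ n q xor Item ⇒ n q xor q
Derivation 2: Item ⇒ n Item ⇒ n Item xor Item ⇒ n q xor Item ⇒ n q xor q

Two distinct leftmost derivations for the same string.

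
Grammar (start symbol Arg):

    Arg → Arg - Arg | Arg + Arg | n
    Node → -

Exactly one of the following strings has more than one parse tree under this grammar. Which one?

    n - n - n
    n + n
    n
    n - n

n - n - n

n - n - n: 2 trees
n + n: 1 tree
n: 1 tree
n - n: 1 tree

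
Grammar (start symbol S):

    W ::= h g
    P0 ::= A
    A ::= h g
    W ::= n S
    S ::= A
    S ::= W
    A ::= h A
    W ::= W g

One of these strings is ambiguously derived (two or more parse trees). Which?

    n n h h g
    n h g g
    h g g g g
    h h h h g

n h g g

n n h h g: 1 tree
n h g g: 3 trees
h g g g g: 1 tree
h h h h g: 1 tree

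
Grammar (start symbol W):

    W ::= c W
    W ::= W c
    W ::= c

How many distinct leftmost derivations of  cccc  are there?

8

Parse trees for cccc:
  [W c [W c [W c [W c]]]]
  [W c [W c [W [W c] c]]]
  [W c [W [W c [W c]] c]]
  [W c [W [W [W c] c] c]]
  [W [W c [W c [W c]]] c]
  [W [W c [W [W c] c]] c]
  [W [W [W c [W c]] c] c]
  [W [W [W [W c] c] c] c]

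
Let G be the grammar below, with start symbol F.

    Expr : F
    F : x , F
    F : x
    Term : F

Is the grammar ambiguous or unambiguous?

Only F is reachable from F; ignoring the rest: The reachable grammar is A → atom sep A | atom. Each atom is followed by either the separator (recurse) or end-of-string (stop) — no choice point.

Unambiguous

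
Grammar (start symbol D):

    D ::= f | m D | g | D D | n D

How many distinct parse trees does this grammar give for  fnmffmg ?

14

Parse trees for fnmffmg (showing first 6 of 14):
  [D [D f] [D [D n [D m [D f]]] [D [D f] [D m [D g]]]]]
  [D [D f] [D [D [D n [D m [D f]]] [D f]] [D m [D g]]]]
  [D [D f] [D [D n [D m [D [D f] [D f]]]] [D m [D g]]]]
  [D [D f] [D [D n [D [D m [D f]] [D f]]] [D m [D g]]]]
  [D [D f] [D n [D m [D [D f] [D [D f] [D m [D g]]]]]]]
  [D [D f] [D n [D m [D [D [D f] [D f]] [D m [D g]]]]]]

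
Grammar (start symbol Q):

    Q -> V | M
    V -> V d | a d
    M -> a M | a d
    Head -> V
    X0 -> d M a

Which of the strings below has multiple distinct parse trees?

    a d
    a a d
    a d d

a d: 2 trees
a a d: 1 tree
a d d: 1 tree

a d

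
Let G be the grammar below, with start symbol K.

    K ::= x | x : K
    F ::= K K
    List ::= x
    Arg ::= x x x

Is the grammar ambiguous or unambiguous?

Unambiguous

Only K is reachable from K; ignoring the rest: Right-recursive list with a separator: after each atom, whether the separator follows determines the rule. One parse per string.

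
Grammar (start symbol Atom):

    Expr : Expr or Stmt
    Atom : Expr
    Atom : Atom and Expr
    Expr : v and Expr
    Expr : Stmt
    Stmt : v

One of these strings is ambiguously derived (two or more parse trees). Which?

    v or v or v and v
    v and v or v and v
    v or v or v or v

v or v or v and v: 1 tree
v and v or v and v: 3 trees
v or v or v or v: 1 tree

v and v or v and v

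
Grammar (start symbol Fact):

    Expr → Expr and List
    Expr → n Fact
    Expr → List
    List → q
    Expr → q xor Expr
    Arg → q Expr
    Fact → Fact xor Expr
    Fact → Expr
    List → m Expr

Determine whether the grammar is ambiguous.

Ambiguous

Witness: q xor q

Derivation 1: Fact ⇒ Fact xor Expr ⇒ Expr xor Expr ⇒ List xor Expr ⇒ q xor Expr ⇒ q xor List ⇒ q xor q
Derivation 2: Fact ⇒ Expr ⇒ q xor Expr ⇒ q xor List ⇒ q xor q

Two distinct leftmost derivations for the same string.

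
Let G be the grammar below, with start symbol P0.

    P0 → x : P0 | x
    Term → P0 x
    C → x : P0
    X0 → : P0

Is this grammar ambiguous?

Unambiguous

(Term, C, X0 are unreachable from P0, so their rules don't affect L(P0).) Right-recursive list with a separator: after each atom, whether the separator follows determines the rule. One parse per string.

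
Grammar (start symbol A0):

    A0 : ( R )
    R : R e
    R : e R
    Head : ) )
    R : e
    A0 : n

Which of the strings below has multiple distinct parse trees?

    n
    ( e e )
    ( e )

( e e )

n: 1 tree
( e e ): 2 trees
( e ): 1 tree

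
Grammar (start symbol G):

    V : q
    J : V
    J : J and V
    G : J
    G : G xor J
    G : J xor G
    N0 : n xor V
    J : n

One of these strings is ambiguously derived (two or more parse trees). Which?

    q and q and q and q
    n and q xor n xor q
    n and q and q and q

q and q and q and q: 1 tree
n and q xor n xor q: 4 trees
n and q and q and q: 1 tree

n and q xor n xor q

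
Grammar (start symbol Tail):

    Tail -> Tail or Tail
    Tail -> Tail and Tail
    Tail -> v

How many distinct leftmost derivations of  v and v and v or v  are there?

5

Parse trees for v and v and v or v:
  [Tail [Tail [Tail v] and [Tail [Tail v] and [Tail v]]] or [Tail v]]
  [Tail [Tail [Tail [Tail v] and [Tail v]] and [Tail v]] or [Tail v]]
  [Tail [Tail v] and [Tail [Tail [Tail v] and [Tail v]] or [Tail v]]]
  [Tail [Tail v] and [Tail [Tail v] and [Tail [Tail v] or [Tail v]]]]
  [Tail [Tail [Tail v] and [Tail v]] and [Tail [Tail v] or [Tail v]]]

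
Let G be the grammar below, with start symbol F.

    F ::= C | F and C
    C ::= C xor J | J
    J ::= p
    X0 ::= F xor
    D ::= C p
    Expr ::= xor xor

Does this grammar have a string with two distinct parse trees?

Unambiguous

(X0, D, Expr are unreachable from F, so their rules don't affect L(F).) The grammar is stratified — F handles 'and' (left-recursive), C handles 'xor', J atoms. Each operator has a fixed associativity and precedence level, so every string has one parse.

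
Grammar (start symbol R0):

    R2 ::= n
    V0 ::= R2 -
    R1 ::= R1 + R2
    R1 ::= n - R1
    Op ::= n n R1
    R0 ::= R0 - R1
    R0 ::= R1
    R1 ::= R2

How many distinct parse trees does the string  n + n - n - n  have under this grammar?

2

Parse trees for n + n - n - n:
  [R0 [R0 [R1 [R1 [R2 n]] + [R2 n]]] - [R1 n - [R1 [R2 n]]]]
  [R0 [R0 [R0 [R1 [R1 [R2 n]] + [R2 n]]] - [R1 [R2 n]]] - [R1 [R2 n]]]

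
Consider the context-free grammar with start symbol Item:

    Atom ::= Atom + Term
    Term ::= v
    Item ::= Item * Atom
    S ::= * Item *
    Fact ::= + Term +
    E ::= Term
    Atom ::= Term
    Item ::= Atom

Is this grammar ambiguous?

Unambiguous

(E, Fact, S are unreachable from Item, so their rules don't affect L(Item).) This is a standard precedence ladder (Item over Atom over Term), with each level left-recursive on its own operator ('*' at Item, '+' at Atom). That structure is LR(1), hence unambiguous.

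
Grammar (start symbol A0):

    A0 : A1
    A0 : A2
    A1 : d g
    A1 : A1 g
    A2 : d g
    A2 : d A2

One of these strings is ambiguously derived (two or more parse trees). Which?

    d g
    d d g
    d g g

d g

d g: 2 trees
d d g: 1 tree
d g g: 1 tree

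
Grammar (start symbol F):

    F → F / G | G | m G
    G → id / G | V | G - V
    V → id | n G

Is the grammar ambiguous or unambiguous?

Witness: id / id

Derivation 1: F ⇒ F / G ⇒ G / G ⇒ V / G ⇒ id / G ⇒ id / V ⇒ id / id
Derivation 2: F ⇒ G ⇒ id / G ⇒ id / V ⇒ id / id

Two distinct leftmost derivations for the same string.

Ambiguous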